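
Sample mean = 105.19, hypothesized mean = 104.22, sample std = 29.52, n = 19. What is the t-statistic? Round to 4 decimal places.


t = (xbar - mu0) / (s/sqrt(n))
xbar - mu0 = 105.19 - 104.22 = 0.97
sqrt(19) ≈ 4.35889894
s/sqrt(n) = 29.52 / 4.35889894 ≈ 6.77235246
t = 0.97 / 6.77235246 ≈ 0.143229

0.1432


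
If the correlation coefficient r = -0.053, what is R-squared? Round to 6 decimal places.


R^2 = r^2 = (-0.053)^2 = 0.002809

0.002809


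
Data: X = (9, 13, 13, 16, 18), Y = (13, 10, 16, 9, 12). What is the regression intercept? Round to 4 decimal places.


a = ybar - b*xbar, where b = sum((xi-xbar)(yi-ybar)) / sum((xi-xbar)^2)
n = 5, xbar = 69/5 = 13.8, ybar = 60/5 = 12
Sxy = sum((xi-xbar)(yi-ybar)) = -13
Sxx = sum((xi-xbar)^2) = 46.8
b = Sxy / Sxx = -5/18 ≈ -0.277778
a = 12 - (-0.277778) * 13.8 = 95/6 ≈ 15.833333

15.8333


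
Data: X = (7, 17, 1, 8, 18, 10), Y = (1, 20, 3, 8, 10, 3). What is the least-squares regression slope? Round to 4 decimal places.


b = sum((xi-xbar)(yi-ybar)) / sum((xi-xbar)^2)
n = 6, xbar = 61/6 ≈ 10.166667, ybar = 45/6 = 7.5
Sxy = sum((xi-xbar)(yi-ybar)) = 166.5
Sxx = sum((xi-xbar)^2) = 1241/6 ≈ 206.833333
b = Sxy / Sxx = 999/1241 ≈ 0.804996

0.8050


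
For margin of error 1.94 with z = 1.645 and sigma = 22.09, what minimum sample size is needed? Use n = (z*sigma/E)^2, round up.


z*sigma/E = 1.645 * 22.09 / 1.94 ≈ 18.730954
(z*sigma/E)^2 ≈ 350.848623
round up: n = 351

351


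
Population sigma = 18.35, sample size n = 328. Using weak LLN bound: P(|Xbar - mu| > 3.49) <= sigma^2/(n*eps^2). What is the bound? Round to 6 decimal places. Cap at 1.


bound = min(1, sigma^2/(n*eps^2))
sigma^2 = 18.35^2 = 336.7225
n*eps^2 = 328 * 3.49^2 = 328 * 12.1801 = 3995.0728
sigma^2/(n*eps^2) = 336.7225 / 3995.0728 ≈ 0.08428445

0.084284


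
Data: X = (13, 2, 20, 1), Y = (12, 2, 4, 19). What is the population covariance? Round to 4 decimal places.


Cov = (1/n)*sum((xi-xbar)(yi-ybar))
n = 4, xbar = 36/4 = 9, ybar = 37/4 = 9.25
sum((xi-xbar)(yi-ybar)) = -74
Cov = -74 / 4 = -18.5

-18.5000


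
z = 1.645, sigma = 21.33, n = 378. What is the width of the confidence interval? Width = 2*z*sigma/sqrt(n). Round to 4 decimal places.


width = 2*z*sigma/sqrt(n)
2*z*sigma = 2 * 1.645 * 21.33 = 70.1757
sqrt(378) ≈ 19.442222
width = 70.1757 / 19.442222 ≈ 3.609449

3.6094


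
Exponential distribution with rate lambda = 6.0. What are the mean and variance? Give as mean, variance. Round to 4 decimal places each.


mean = 1/lam, var = 1/lam^2
mean = 1 / 6.0 = 1/6 ≈ 0.166667
lam^2 = 6.0^2 = 36
var = 1 / 36 = 1/36 ≈ 0.027778

0.1667, 0.0278


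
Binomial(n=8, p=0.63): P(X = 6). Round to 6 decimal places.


P = C(n,k) * p^k * (1-p)^(n-k)
C(8,6) = 28
p^k = 0.63^6 ≈ 0.06252350
(1-p)^(n-k) = 0.37^2 = 0.1369
P = 28 * 0.06252350 * 0.1369 ≈ 0.239665

0.239665


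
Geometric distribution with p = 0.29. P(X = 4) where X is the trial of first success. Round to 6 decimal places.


P = (1-p)^(k-1) * p
(1-p)^(k-1) = 0.71^3 = 0.357911
P = 0.357911 * 0.29 ≈ 0.1037942

0.103794


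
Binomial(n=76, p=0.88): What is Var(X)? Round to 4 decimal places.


Var = n*p*(1-p) = 76 * 0.88 * 0.12 = 8.0256

8.0256


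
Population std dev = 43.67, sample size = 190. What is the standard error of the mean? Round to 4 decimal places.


SE = sigma / sqrt(n)
sqrt(190) ≈ 13.784049
SE = 43.67 / 13.784049 ≈ 3.168155

3.1682


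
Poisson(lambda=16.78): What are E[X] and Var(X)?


E[X] = Var(X) = lambda = 16.78

16.78, 16.78


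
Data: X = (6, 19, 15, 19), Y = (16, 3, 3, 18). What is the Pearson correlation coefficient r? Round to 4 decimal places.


r = sum((xi-xbar)(yi-ybar)) / sqrt(sum((xi-xbar)^2) * sum((yi-ybar)^2))
n = 4, xbar = 59/4 = 14.75, ybar = 40/4 = 10
Sxy = sum((xi-xbar)(yi-ybar)) = -50
Sxx = sum((xi-xbar)^2) = 112.75
Syy = sum((yi-ybar)^2) = 198
sqrt(Sxx*Syy) ≈ 149.413855
r = Sxy / sqrt(Sxx*Syy) = -50 / 149.413855 ≈ -0.334641

-0.3346


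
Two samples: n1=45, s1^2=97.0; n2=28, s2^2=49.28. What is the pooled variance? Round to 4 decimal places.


sp^2 = ((n1-1)*s1^2 + (n2-1)*s2^2)/(n1+n2-2)
(n1-1)*s1^2 = 44 * 97.0 = 4268
(n2-1)*s2^2 = 27 * 49.28 = 1330.56
numerator = 4268 + 1330.56 = 5598.56
n1+n2-2 = 71
sp^2 = 5598.56 / 71 = 139964/1775 ≈ 78.852958

78.8530


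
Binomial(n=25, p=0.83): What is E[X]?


E[X] = n*p = 25 * 0.83 = 20.75

20.75


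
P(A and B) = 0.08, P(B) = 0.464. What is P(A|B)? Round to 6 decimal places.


P(A|B) = P(A and B) / P(B) = 0.08 / 0.464 = 5/29 ≈ 0.17241379

0.172414


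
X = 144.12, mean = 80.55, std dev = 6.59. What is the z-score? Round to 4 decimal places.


z = (X - mu) / sigma
X - mu = 144.12 - 80.55 = 63.57
z = 63.57 / 6.59 = 6357/659 ≈ 9.646434

9.6464


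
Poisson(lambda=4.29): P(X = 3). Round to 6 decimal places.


P = e^(-lam) * lam^k / k!
e^(-4.29) ≈ 0.01370493
lam^k = 4.29^3 = 78.953589
k! = 3! = 6
P = 0.01370493 * 78.953589 / 6 ≈ 0.180342

0.180342


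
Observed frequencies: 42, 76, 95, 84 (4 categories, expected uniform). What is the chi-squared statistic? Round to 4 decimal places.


chi2 = sum((O-E)^2/E), E = total/4
total = 297, E = 297/4 = 74.25
(42 - 74.25)^2 / 74.25 = 1040.0625 / 74.25 = 1849/132 ≈ 14.007576
(76 - 74.25)^2 / 74.25 = 3.0625 / 74.25 = 49/1188 ≈ 0.041246
(95 - 74.25)^2 / 74.25 = 430.5625 / 74.25 = 6889/1188 ≈ 5.798822
(84 - 74.25)^2 / 74.25 = 95.0625 / 74.25 = 169/132 ≈ 1.280303
chi2 = 6275/297 ≈ 21.127946

21.1279


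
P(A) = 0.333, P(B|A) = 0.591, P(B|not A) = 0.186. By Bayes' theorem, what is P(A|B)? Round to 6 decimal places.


P(A|B) = P(B|A)*P(A) / P(B), P(B) = P(B|A)*P(A) + P(B|not A)*P(not A)
P(B|A)*P(A) = 0.591 * 0.333 = 0.196803
P(B|not A)*P(not A) = 0.186 * 0.667 = 0.124062
P(B) = 0.196803 + 0.124062 = 0.320865
P(A|B) = 0.196803 / 0.320865 ≈ 0.61335141

0.613351


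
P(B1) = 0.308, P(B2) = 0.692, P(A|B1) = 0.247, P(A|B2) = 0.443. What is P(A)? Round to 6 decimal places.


P(A) = P(A|B1)*P(B1) + P(A|B2)*P(B2)
P(A|B1)*P(B1) = 0.247 * 0.308 = 0.076076
P(A|B2)*P(B2) = 0.443 * 0.692 = 0.306556
P(A) = 0.076076 + 0.306556 = 0.382632

0.382632


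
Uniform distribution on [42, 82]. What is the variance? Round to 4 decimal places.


Var = (b-a)^2 / 12
(b-a)^2 = (82 - 42)^2 = 1600
Var = 1600/12 ≈ 133.333333

133.3333


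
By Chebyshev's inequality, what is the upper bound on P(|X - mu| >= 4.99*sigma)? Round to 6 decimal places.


P <= 1/k^2
k^2 = 4.99^2 = 24.9001
1/k^2 = 1 / 24.9001 ≈ 0.04016048

0.040160


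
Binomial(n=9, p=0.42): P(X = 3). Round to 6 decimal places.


P = C(n,k) * p^k * (1-p)^(n-k)
C(9,3) = 84
p^k = 0.42^3 = 0.074088
(1-p)^(n-k) = 0.58^6 ≈ 0.03806869
P = 84 * 0.074088 * 0.03806869 ≈ 0.236916

0.236916


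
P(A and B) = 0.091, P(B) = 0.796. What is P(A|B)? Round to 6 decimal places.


P(A|B) = P(A and B) / P(B) = 0.091 / 0.796 = 91/796 ≈ 0.11432161

0.114322


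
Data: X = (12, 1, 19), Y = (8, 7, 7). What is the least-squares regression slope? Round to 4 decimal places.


b = sum((xi-xbar)(yi-ybar)) / sum((xi-xbar)^2)
n = 3, xbar = 32/3 ≈ 10.666667, ybar = 22/3 ≈ 7.333333
Sxy = sum((xi-xbar)(yi-ybar)) = 4/3 ≈ 1.333333
Sxx = sum((xi-xbar)^2) = 494/3 ≈ 164.666667
b = Sxy / Sxx = 2/247 ≈ 0.008097

0.0081


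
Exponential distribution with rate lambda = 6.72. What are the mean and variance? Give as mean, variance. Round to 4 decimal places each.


mean = 1/lam, var = 1/lam^2
mean = 1 / 6.72 = 25/168 ≈ 0.148810
lam^2 = 6.72^2 = 45.1584
var = 1 / 45.1584 ≈ 0.022144

0.1488, 0.0221


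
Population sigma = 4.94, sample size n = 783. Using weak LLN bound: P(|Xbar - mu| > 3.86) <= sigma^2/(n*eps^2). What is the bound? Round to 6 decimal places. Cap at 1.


bound = min(1, sigma^2/(n*eps^2))
sigma^2 = 4.94^2 = 24.4036
n*eps^2 = 783 * 3.86^2 = 783 * 14.8996 = 11666.3868
sigma^2/(n*eps^2) = 24.4036 / 11666.3868 ≈ 0.00209179

0.002092


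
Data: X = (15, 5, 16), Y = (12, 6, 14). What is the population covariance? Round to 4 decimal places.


Cov = (1/n)*sum((xi-xbar)(yi-ybar))
n = 3, xbar = 36/3 = 12, ybar = 32/3 ≈ 10.666667
sum((xi-xbar)(yi-ybar)) = 50
Cov = 50 / 3 = 50/3 ≈ 16.666667

16.6667


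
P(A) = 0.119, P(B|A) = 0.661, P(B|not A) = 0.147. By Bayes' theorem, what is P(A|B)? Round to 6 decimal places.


P(A|B) = P(B|A)*P(A) / P(B), P(B) = P(B|A)*P(A) + P(B|not A)*P(not A)
P(B|A)*P(A) = 0.661 * 0.119 = 0.078659
P(B|not A)*P(not A) = 0.147 * 0.881 = 0.129507
P(B) = 0.078659 + 0.129507 = 0.208166
P(A|B) = 0.078659 / 0.208166 ≈ 0.37786670

0.377867


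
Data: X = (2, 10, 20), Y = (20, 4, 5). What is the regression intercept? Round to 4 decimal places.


a = ybar - b*xbar, where b = sum((xi-xbar)(yi-ybar)) / sum((xi-xbar)^2)
n = 3, xbar = 32/3 ≈ 10.666667, ybar = 29/3 ≈ 9.666667
Sxy = sum((xi-xbar)(yi-ybar)) = -388/3 ≈ -129.333333
Sxx = sum((xi-xbar)^2) = 488/3 ≈ 162.666667
b = Sxy / Sxx = -97/122 ≈ -0.795082
a = 9.666667 - (-0.795082) * 10.666667 = 1107/61 ≈ 18.147541

18.1475


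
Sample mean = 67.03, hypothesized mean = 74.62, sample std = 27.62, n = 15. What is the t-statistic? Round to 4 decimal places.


t = (xbar - mu0) / (s/sqrt(n))
xbar - mu0 = 67.03 - 74.62 = -7.59
sqrt(15) ≈ 3.87298335
s/sqrt(n) = 27.62 / 3.87298335 ≈ 7.13145333
t = -7.59 / 7.13145333 ≈ -1.064299

-1.0643


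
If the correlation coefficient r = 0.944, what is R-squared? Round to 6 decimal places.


R^2 = r^2 = (0.944)^2 = 0.891136

0.891136


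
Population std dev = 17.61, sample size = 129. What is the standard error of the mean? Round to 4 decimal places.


SE = sigma / sqrt(n)
sqrt(129) ≈ 11.357817
SE = 17.61 / 11.357817 ≈ 1.550474

1.5505


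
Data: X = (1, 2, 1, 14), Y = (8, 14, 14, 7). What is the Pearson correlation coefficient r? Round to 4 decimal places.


r = sum((xi-xbar)(yi-ybar)) / sqrt(sum((xi-xbar)^2) * sum((yi-ybar)^2))
n = 4, xbar = 18/4 = 4.5, ybar = 43/4 = 10.75
Sxy = sum((xi-xbar)(yi-ybar)) = -45.5
Sxx = sum((xi-xbar)^2) = 121
Syy = sum((yi-ybar)^2) = 42.75
sqrt(Sxx*Syy) ≈ 71.921833
r = Sxy / sqrt(Sxx*Syy) = -45.5 / 71.921833 ≈ -0.632631

-0.6326


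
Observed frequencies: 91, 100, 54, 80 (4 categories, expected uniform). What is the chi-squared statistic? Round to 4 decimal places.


chi2 = sum((O-E)^2/E), E = total/4
total = 325, E = 325/4 = 81.25
(91 - 81.25)^2 / 81.25 = 95.0625 / 81.25 = 1.17
(100 - 81.25)^2 / 81.25 = 351.5625 / 81.25 = 225/52 ≈ 4.326923
(54 - 81.25)^2 / 81.25 = 742.5625 / 81.25 = 11881/1300 ≈ 9.139231
(80 - 81.25)^2 / 81.25 = 1.5625 / 81.25 = 1/52 ≈ 0.019231
chi2 = 4763/325 ≈ 14.655385

14.6554


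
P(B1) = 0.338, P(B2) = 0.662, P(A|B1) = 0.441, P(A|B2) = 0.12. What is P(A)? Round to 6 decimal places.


P(A) = P(A|B1)*P(B1) + P(A|B2)*P(B2)
P(A|B1)*P(B1) = 0.441 * 0.338 = 0.149058
P(A|B2)*P(B2) = 0.12 * 0.662 = 0.07944
P(A) = 0.149058 + 0.07944 = 0.228498

0.228498


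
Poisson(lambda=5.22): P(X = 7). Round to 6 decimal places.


P = e^(-lam) * lam^k / k!
e^(-5.22) ≈ 0.005407329
lam^k = 5.22^7 ≈ 105607.198259
k! = 7! = 5040
P = 0.005407329 * 105607.198259 / 5040 ≈ 0.113304

0.113304


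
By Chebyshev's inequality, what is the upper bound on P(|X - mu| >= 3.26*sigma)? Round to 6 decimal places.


P <= 1/k^2
k^2 = 3.26^2 = 10.6276
1/k^2 = 1 / 10.6276 ≈ 0.09409462

0.094095


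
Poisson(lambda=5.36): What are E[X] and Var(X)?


E[X] = Var(X) = lambda = 5.36

5.36, 5.36


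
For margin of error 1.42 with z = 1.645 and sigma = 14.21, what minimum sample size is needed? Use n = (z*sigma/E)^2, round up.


z*sigma/E = 1.645 * 14.21 / 1.42 ≈ 16.461585
(z*sigma/E)^2 ≈ 270.983764
round up: n = 271

271


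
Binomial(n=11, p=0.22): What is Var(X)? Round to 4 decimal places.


Var = n*p*(1-p) = 11 * 0.22 * 0.78 = 1.8876

1.8876


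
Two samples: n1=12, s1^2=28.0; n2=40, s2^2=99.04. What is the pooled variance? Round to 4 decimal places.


sp^2 = ((n1-1)*s1^2 + (n2-1)*s2^2)/(n1+n2-2)
(n1-1)*s1^2 = 11 * 28.0 = 308
(n2-1)*s2^2 = 39 * 99.04 = 3862.56
numerator = 308 + 3862.56 = 4170.56
n1+n2-2 = 50
sp^2 = 4170.56 / 50 = 83.4112

83.4112


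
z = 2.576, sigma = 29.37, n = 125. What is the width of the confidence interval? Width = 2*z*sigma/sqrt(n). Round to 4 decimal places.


width = 2*z*sigma/sqrt(n)
2*z*sigma = 2 * 2.576 * 29.37 = 151.31424
sqrt(125) ≈ 11.180340
width = 151.31424 / 11.180340 ≈ 13.533957

13.5340


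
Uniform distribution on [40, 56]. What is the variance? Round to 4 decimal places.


Var = (b-a)^2 / 12
(b-a)^2 = (56 - 40)^2 = 256
Var = 256/12 ≈ 21.333333

21.3333


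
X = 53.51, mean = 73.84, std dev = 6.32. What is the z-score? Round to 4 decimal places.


z = (X - mu) / sigma
X - mu = 53.51 - 73.84 = -20.33
z = -20.33 / 6.32 = -2033/632 ≈ -3.216772

-3.2168


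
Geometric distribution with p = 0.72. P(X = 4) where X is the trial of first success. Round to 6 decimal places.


P = (1-p)^(k-1) * p
(1-p)^(k-1) = 0.28^3 = 0.021952
P = 0.021952 * 0.72 = 0.01580544

0.015805


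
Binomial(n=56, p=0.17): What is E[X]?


E[X] = n*p = 56 * 0.17 = 9.52

9.52


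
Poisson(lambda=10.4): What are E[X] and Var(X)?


E[X] = Var(X) = lambda = 10.4

10.4, 10.4


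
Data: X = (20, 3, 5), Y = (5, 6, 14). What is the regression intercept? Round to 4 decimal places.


a = ybar - b*xbar, where b = sum((xi-xbar)(yi-ybar)) / sum((xi-xbar)^2)
n = 3, xbar = 28/3 ≈ 9.333333, ybar = 25/3 ≈ 8.333333
Sxy = sum((xi-xbar)(yi-ybar)) = -136/3 ≈ -45.333333
Sxx = sum((xi-xbar)^2) = 518/3 ≈ 172.666667
b = Sxy / Sxx = -68/259 ≈ -0.262548
a = 8.333333 - (-0.262548) * 9.333333 = 399/37 ≈ 10.783784

10.7838


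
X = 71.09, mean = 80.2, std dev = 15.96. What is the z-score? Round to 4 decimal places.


z = (X - mu) / sigma
X - mu = 71.09 - 80.2 = -9.11
z = -9.11 / 15.96 = -911/1596 ≈ -0.570802

-0.5708


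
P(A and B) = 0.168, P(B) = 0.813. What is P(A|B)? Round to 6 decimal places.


P(A|B) = P(A and B) / P(B) = 0.168 / 0.813 = 56/271 ≈ 0.20664207

0.206642


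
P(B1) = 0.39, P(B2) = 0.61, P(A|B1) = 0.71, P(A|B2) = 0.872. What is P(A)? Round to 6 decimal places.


P(A) = P(A|B1)*P(B1) + P(A|B2)*P(B2)
P(A|B1)*P(B1) = 0.71 * 0.39 = 0.2769
P(A|B2)*P(B2) = 0.872 * 0.61 = 0.53192
P(A) = 0.2769 + 0.53192 = 0.80882

0.808820


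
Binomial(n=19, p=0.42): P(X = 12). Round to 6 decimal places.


P = C(n,k) * p^k * (1-p)^(n-k)
C(19,12) = 50388
p^k = 0.42^12 ≈ 0.00003012947
(1-p)^(n-k) = 0.58^7 ≈ 0.02207984
P = 50388 * 0.00003012947 * 0.02207984 ≈ 0.033521

0.033521


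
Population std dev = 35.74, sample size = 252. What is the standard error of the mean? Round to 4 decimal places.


SE = sigma / sqrt(n)
sqrt(252) ≈ 15.874508
SE = 35.74 / 15.874508 ≈ 2.251408

2.2514


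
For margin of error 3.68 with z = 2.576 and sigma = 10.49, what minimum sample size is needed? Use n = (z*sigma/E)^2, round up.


z*sigma/E = 2.576 * 10.49 / 3.68 = 7.343
(z*sigma/E)^2 = 53.919649
round up: n = 54

54


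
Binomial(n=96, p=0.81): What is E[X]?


E[X] = n*p = 96 * 0.81 = 77.76

77.76


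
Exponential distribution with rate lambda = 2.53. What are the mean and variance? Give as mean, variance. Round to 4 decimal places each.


mean = 1/lam, var = 1/lam^2
mean = 1 / 2.53 = 100/253 ≈ 0.395257
lam^2 = 2.53^2 = 6.4009
var = 1 / 6.4009 ≈ 0.156228

0.3953, 0.1562


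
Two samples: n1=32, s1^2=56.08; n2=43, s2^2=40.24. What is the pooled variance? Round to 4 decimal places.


sp^2 = ((n1-1)*s1^2 + (n2-1)*s2^2)/(n1+n2-2)
(n1-1)*s1^2 = 31 * 56.08 = 1738.48
(n2-1)*s2^2 = 42 * 40.24 = 1690.08
numerator = 1738.48 + 1690.08 = 3428.56
n1+n2-2 = 73
sp^2 = 3428.56 / 73 = 85714/1825 ≈ 46.966575

46.9666


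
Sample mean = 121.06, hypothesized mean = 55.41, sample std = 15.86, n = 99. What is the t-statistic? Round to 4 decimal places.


t = (xbar - mu0) / (s/sqrt(n))
xbar - mu0 = 121.06 - 55.41 = 65.65
sqrt(99) ≈ 9.94987437
s/sqrt(n) = 15.86 / 9.94987437 ≈ 1.59398998
t = 65.65 / 1.59398998 ≈ 41.185955

41.1860


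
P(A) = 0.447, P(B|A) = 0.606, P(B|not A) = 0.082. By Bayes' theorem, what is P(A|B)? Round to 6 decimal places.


P(A|B) = P(B|A)*P(A) / P(B), P(B) = P(B|A)*P(A) + P(B|not A)*P(not A)
P(B|A)*P(A) = 0.606 * 0.447 = 0.270882
P(B|not A)*P(not A) = 0.082 * 0.553 = 0.045346
P(B) = 0.270882 + 0.045346 = 0.316228
P(A|B) = 0.270882 / 0.316228 ≈ 0.85660346

0.856603


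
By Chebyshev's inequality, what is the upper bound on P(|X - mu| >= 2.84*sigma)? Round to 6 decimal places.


P <= 1/k^2
k^2 = 2.84^2 = 8.0656
1/k^2 = 1 / 8.0656 = 625/5041 ≈ 0.12398334

0.123983


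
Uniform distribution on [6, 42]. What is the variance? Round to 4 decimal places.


Var = (b-a)^2 / 12
(b-a)^2 = (42 - 6)^2 = 1296
Var = 1296/12 = 108

108.0000


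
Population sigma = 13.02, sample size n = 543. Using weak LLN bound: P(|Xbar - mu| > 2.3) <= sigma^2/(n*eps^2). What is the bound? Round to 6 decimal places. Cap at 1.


bound = min(1, sigma^2/(n*eps^2))
sigma^2 = 13.02^2 = 169.5204
n*eps^2 = 543 * 2.3^2 = 543 * 5.29 = 2872.47
sigma^2/(n*eps^2) = 169.5204 / 2872.47 ≈ 0.05901555

0.059016


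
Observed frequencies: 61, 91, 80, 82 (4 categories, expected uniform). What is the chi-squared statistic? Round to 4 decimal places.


chi2 = sum((O-E)^2/E), E = total/4
total = 314, E = 314/4 = 78.5
(61 - 78.5)^2 / 78.5 = 306.25 / 78.5 = 1225/314 ≈ 3.901274
(91 - 78.5)^2 / 78.5 = 156.25 / 78.5 = 625/314 ≈ 1.990446
(80 - 78.5)^2 / 78.5 = 2.25 / 78.5 = 9/314 ≈ 0.028662
(82 - 78.5)^2 / 78.5 = 12.25 / 78.5 = 49/314 ≈ 0.156051
chi2 = 954/157 ≈ 6.076433

6.0764


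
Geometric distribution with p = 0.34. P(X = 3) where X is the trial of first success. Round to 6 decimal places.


P = (1-p)^(k-1) * p
(1-p)^(k-1) = 0.66^2 = 0.4356
P = 0.4356 * 0.34 = 0.148104

0.148104


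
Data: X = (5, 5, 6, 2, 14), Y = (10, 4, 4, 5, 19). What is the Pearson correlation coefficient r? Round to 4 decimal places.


r = sum((xi-xbar)(yi-ybar)) / sqrt(sum((xi-xbar)^2) * sum((yi-ybar)^2))
n = 5, xbar = 32/5 = 6.4, ybar = 42/5 = 8.4
Sxy = sum((xi-xbar)(yi-ybar)) = 101.2
Sxx = sum((xi-xbar)^2) = 81.2
Syy = sum((yi-ybar)^2) = 165.2
sqrt(Sxx*Syy) ≈ 115.819860
r = Sxy / sqrt(Sxx*Syy) = 101.2 / 115.819860 ≈ 0.873771

0.8738


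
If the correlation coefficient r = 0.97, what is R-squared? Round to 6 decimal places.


R^2 = r^2 = (0.97)^2 = 0.9409

0.940900


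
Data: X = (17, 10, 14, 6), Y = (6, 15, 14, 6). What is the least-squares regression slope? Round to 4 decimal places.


b = sum((xi-xbar)(yi-ybar)) / sum((xi-xbar)^2)
n = 4, xbar = 47/4 = 11.75, ybar = 41/4 = 10.25
Sxy = sum((xi-xbar)(yi-ybar)) = 2.25
Sxx = sum((xi-xbar)^2) = 68.75
b = Sxy / Sxx = 9/275 ≈ 0.032727

0.0327


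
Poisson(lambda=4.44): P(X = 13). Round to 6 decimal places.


P = e^(-lam) * lam^k / k!
e^(-4.44) ≈ 0.01179594
lam^k = 4.44^13 ≈ 260602520.305724
k! = 13! = 6227020800
P = 0.01179594 * 260602520.305724 / 6227020800 ≈ 0.000494

0.000494


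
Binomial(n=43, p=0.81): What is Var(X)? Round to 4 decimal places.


Var = n*p*(1-p) = 43 * 0.81 * 0.19 = 6.6177

6.6177


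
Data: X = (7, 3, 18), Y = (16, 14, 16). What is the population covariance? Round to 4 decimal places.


Cov = (1/n)*sum((xi-xbar)(yi-ybar))
n = 3, xbar = 28/3 ≈ 9.333333, ybar = 46/3 ≈ 15.333333
sum((xi-xbar)(yi-ybar)) = 38/3 ≈ 12.666667
Cov = 12.666667 / 3 = 38/9 ≈ 4.222222

4.2222


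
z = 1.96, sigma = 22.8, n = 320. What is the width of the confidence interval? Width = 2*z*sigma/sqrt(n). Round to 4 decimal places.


width = 2*z*sigma/sqrt(n)
2*z*sigma = 2 * 1.96 * 22.8 = 89.376
sqrt(320) ≈ 17.888544
width = 89.376 / 17.888544 ≈ 4.996270

4.9963


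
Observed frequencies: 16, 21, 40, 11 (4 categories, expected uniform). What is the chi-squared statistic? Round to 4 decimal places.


chi2 = sum((O-E)^2/E), E = total/4
total = 88, E = 88/4 = 22
(16 - 22)^2 / 22 = 36 / 22 = 18/11 ≈ 1.636364
(21 - 22)^2 / 22 = 1 / 22 = 1/22 ≈ 0.045455
(40 - 22)^2 / 22 = 324 / 22 = 162/11 ≈ 14.727273
(11 - 22)^2 / 22 = 121 / 22 = 5.5
chi2 = 241/11 ≈ 21.909091

21.9091


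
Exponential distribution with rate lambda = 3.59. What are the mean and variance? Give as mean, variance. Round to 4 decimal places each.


mean = 1/lam, var = 1/lam^2
mean = 1 / 3.59 = 100/359 ≈ 0.278552
lam^2 = 3.59^2 = 12.8881
var = 1 / 12.8881 ≈ 0.077591

0.2786, 0.0776


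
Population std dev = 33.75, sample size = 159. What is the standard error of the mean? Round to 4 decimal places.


SE = sigma / sqrt(n)
sqrt(159) ≈ 12.609520
SE = 33.75 / 12.609520 ≈ 2.676549

2.6765


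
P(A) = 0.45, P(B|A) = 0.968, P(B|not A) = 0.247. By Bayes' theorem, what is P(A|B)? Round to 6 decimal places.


P(A|B) = P(B|A)*P(A) / P(B), P(B) = P(B|A)*P(A) + P(B|not A)*P(not A)
P(B|A)*P(A) = 0.968 * 0.45 = 0.4356
P(B|not A)*P(not A) = 0.247 * 0.55 = 0.13585
P(B) = 0.4356 + 0.13585 = 0.57145
P(A|B) = 0.4356 / 0.57145 = 792/1039 ≈ 0.76227141

0.762271


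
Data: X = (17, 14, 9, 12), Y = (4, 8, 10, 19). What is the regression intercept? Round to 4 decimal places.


a = ybar - b*xbar, where b = sum((xi-xbar)(yi-ybar)) / sum((xi-xbar)^2)
n = 4, xbar = 52/4 = 13, ybar = 41/4 = 10.25
Sxy = sum((xi-xbar)(yi-ybar)) = -35
Sxx = sum((xi-xbar)^2) = 34
b = Sxy / Sxx = -35/34 ≈ -1.029412
a = 10.25 - (-1.029412) * 13 = 1607/68 ≈ 23.632353

23.6324


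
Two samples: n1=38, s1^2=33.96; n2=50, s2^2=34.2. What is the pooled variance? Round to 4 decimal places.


sp^2 = ((n1-1)*s1^2 + (n2-1)*s2^2)/(n1+n2-2)
(n1-1)*s1^2 = 37 * 33.96 = 1256.52
(n2-1)*s2^2 = 49 * 34.2 = 1675.8
numerator = 1256.52 + 1675.8 = 2932.32
n1+n2-2 = 86
sp^2 = 2932.32 / 86 = 36654/1075 ≈ 34.096744

34.0967


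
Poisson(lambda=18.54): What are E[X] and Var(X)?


E[X] = Var(X) = lambda = 18.54

18.54, 18.54


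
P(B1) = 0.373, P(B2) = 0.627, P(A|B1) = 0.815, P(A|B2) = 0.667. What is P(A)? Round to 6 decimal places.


P(A) = P(A|B1)*P(B1) + P(A|B2)*P(B2)
P(A|B1)*P(B1) = 0.815 * 0.373 = 0.303995
P(A|B2)*P(B2) = 0.667 * 0.627 = 0.418209
P(A) = 0.303995 + 0.418209 = 0.722204

0.722204


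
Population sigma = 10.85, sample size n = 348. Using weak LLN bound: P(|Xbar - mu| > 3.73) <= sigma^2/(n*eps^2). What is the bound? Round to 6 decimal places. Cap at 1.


bound = min(1, sigma^2/(n*eps^2))
sigma^2 = 10.85^2 = 117.7225
n*eps^2 = 348 * 3.73^2 = 348 * 13.9129 = 4841.6892
sigma^2/(n*eps^2) = 117.7225 / 4841.6892 ≈ 0.02431434

0.024314


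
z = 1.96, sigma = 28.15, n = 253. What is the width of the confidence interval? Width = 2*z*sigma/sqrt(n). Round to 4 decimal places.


width = 2*z*sigma/sqrt(n)
2*z*sigma = 2 * 1.96 * 28.15 = 110.348
sqrt(253) ≈ 15.905974
width = 110.348 / 15.905974 ≈ 6.937519

6.9375


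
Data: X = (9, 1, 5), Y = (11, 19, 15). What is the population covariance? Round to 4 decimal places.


Cov = (1/n)*sum((xi-xbar)(yi-ybar))
n = 3, xbar = 15/3 = 5, ybar = 45/3 = 15
sum((xi-xbar)(yi-ybar)) = -32
Cov = -32 / 3 = -32/3 ≈ -10.666667

-10.6667


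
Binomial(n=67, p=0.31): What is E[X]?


E[X] = n*p = 67 * 0.31 = 20.77

20.77


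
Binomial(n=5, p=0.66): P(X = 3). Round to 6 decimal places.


P = C(n,k) * p^k * (1-p)^(n-k)
C(5,3) = 10
p^k = 0.66^3 = 0.287496
(1-p)^(n-k) = 0.34^2 = 0.1156
P = 10 * 0.287496 * 0.1156 ≈ 0.332345

0.332345


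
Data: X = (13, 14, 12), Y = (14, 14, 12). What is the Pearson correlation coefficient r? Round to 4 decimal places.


r = sum((xi-xbar)(yi-ybar)) / sqrt(sum((xi-xbar)^2) * sum((yi-ybar)^2))
n = 3, xbar = 39/3 = 13, ybar = 40/3 ≈ 13.333333
Sxy = sum((xi-xbar)(yi-ybar)) = 2
Sxx = sum((xi-xbar)^2) = 2
Syy = sum((yi-ybar)^2) = 8/3 ≈ 2.666667
sqrt(Sxx*Syy) ≈ 2.309401
r = Sxy / sqrt(Sxx*Syy) = 2 / 2.309401 ≈ 0.866025

0.8660


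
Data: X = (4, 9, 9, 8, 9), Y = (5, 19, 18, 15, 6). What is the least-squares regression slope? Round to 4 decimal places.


b = sum((xi-xbar)(yi-ybar)) / sum((xi-xbar)^2)
n = 5, xbar = 39/5 = 7.8, ybar = 63/5 = 12.6
Sxy = sum((xi-xbar)(yi-ybar)) = 35.6
Sxx = sum((xi-xbar)^2) = 18.8
b = Sxy / Sxx = 89/47 ≈ 1.893617

1.8936


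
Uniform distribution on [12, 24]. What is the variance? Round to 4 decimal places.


Var = (b-a)^2 / 12
(b-a)^2 = (24 - 12)^2 = 144
Var = 144/12 = 12

12.0000


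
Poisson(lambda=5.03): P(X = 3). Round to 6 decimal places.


P = e^(-lam) * lam^k / k!
e^(-5.03) ≈ 0.006538811
lam^k = 5.03^3 = 127.263527
k! = 3! = 6
P = 0.006538811 * 127.263527 / 6 ≈ 0.138692

0.138692


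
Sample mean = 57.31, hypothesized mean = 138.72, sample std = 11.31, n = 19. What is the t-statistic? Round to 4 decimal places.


t = (xbar - mu0) / (s/sqrt(n))
xbar - mu0 = 57.31 - 138.72 = -81.41
sqrt(19) ≈ 4.35889894
s/sqrt(n) = 11.31 / 4.35889894 ≈ 2.59469195
t = -81.41 / 2.59469195 ≈ -31.375594

-31.3756


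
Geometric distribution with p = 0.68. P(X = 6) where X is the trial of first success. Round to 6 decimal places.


P = (1-p)^(k-1) * p
(1-p)^(k-1) = 0.32^5 ≈ 0.003355443
P = 0.003355443 * 0.68 ≈ 0.002281701

0.002282


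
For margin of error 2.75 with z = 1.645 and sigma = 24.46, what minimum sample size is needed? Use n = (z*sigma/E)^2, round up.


z*sigma/E = 1.645 * 24.46 / 2.75 ≈ 14.631527
(z*sigma/E)^2 ≈ 214.081590
round up: n = 215

215


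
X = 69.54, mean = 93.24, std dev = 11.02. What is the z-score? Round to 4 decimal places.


z = (X - mu) / sigma
X - mu = 69.54 - 93.24 = -23.7
z = -23.7 / 11.02 = -1185/551 ≈ -2.150635

-2.1506


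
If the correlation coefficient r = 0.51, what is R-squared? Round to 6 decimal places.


R^2 = r^2 = (0.51)^2 = 0.2601

0.260100


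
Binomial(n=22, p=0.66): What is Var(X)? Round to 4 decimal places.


Var = n*p*(1-p) = 22 * 0.66 * 0.34 = 4.9368

4.9368


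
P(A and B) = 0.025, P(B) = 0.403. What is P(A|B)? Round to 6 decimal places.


P(A|B) = P(A and B) / P(B) = 0.025 / 0.403 = 25/403 ≈ 0.06203474

0.062035


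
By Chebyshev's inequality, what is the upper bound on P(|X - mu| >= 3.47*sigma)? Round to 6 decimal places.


P <= 1/k^2
k^2 = 3.47^2 = 12.0409
1/k^2 = 1 / 12.0409 ≈ 0.08305027

0.083050


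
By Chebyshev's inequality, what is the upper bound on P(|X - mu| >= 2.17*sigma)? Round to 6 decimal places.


P <= 1/k^2
k^2 = 2.17^2 = 4.7089
1/k^2 = 1 / 4.7089 ≈ 0.21236382

0.212364


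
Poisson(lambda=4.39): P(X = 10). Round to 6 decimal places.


P = e^(-lam) * lam^k / k!
e^(-4.39) ≈ 0.01240073
lam^k = 4.39^10 ≈ 2658552.263817
k! = 10! = 3628800
P = 0.01240073 * 2658552.263817 / 3628800 ≈ 0.009085

0.009085


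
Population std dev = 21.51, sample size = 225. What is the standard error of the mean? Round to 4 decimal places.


SE = sigma / sqrt(n)
sqrt(225) = 15
SE = 21.51 / 15 = 1.434

1.4340


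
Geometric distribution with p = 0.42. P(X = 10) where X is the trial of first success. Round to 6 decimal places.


P = (1-p)^(k-1) * p
(1-p)^(k-1) = 0.58^9 ≈ 0.007427659
P = 0.007427659 * 0.42 ≈ 0.003119617

0.003120


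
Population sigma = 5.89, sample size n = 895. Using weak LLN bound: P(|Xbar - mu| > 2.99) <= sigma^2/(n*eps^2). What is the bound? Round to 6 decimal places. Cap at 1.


bound = min(1, sigma^2/(n*eps^2))
sigma^2 = 5.89^2 = 34.6921
n*eps^2 = 895 * 2.99^2 = 895 * 8.9401 = 8001.3895
sigma^2/(n*eps^2) = 34.6921 / 8001.3895 ≈ 0.00433576

0.004336


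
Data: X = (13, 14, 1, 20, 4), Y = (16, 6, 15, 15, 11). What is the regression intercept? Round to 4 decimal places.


a = ybar - b*xbar, where b = sum((xi-xbar)(yi-ybar)) / sum((xi-xbar)^2)
n = 5, xbar = 52/5 = 10.4, ybar = 63/5 = 12.6
Sxy = sum((xi-xbar)(yi-ybar)) = -4.2
Sxx = sum((xi-xbar)^2) = 241.2
b = Sxy / Sxx = -7/402 ≈ -0.017413
a = 12.6 - (-0.017413) * 10.4 = 2569/201 ≈ 12.781095

12.7811


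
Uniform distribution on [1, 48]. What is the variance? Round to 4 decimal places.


Var = (b-a)^2 / 12
(b-a)^2 = (48 - 1)^2 = 2209
Var = 2209/12 ≈ 184.083333

184.0833


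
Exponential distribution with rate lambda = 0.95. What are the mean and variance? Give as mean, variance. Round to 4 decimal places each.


mean = 1/lam, var = 1/lam^2
mean = 1 / 0.95 = 20/19 ≈ 1.052632
lam^2 = 0.95^2 = 0.9025
var = 1 / 0.9025 = 400/361 ≈ 1.108033

1.0526, 1.1080


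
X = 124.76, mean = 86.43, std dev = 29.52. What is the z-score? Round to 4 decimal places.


z = (X - mu) / sigma
X - mu = 124.76 - 86.43 = 38.33
z = 38.33 / 29.52 = 3833/2952 ≈ 1.298442

1.2984


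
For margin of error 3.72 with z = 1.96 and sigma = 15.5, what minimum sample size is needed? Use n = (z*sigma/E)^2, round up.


z*sigma/E = 1.96 * 15.5 / 3.72 = 49/6 ≈ 8.166667
(z*sigma/E)^2 = 2401/36 ≈ 66.694444
round up: n = 67

67


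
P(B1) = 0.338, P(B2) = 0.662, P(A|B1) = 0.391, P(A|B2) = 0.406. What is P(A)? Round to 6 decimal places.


P(A) = P(A|B1)*P(B1) + P(A|B2)*P(B2)
P(A|B1)*P(B1) = 0.391 * 0.338 = 0.132158
P(A|B2)*P(B2) = 0.406 * 0.662 = 0.268772
P(A) = 0.132158 + 0.268772 = 0.40093

0.400930


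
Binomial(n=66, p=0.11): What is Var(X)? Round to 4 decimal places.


Var = n*p*(1-p) = 66 * 0.11 * 0.89 = 6.4614

6.4614


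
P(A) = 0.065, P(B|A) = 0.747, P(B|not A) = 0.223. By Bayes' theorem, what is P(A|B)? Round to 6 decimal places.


P(A|B) = P(B|A)*P(A) / P(B), P(B) = P(B|A)*P(A) + P(B|not A)*P(not A)
P(B|A)*P(A) = 0.747 * 0.065 = 0.048555
P(B|not A)*P(not A) = 0.223 * 0.935 = 0.208505
P(B) = 0.048555 + 0.208505 = 0.25706
P(A|B) = 0.048555 / 0.25706 ≈ 0.18888586

0.188886


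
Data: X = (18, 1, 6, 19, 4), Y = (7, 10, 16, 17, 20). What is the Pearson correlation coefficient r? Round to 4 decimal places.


r = sum((xi-xbar)(yi-ybar)) / sqrt(sum((xi-xbar)^2) * sum((yi-ybar)^2))
n = 5, xbar = 48/5 = 9.6, ybar = 70/5 = 14
Sxy = sum((xi-xbar)(yi-ybar)) = -37
Sxx = sum((xi-xbar)^2) = 277.2
Syy = sum((yi-ybar)^2) = 114
sqrt(Sxx*Syy) ≈ 177.766139
r = Sxy / sqrt(Sxx*Syy) = -37 / 177.766139 ≈ -0.208139

-0.2081


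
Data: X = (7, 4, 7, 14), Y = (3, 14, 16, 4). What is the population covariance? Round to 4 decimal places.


Cov = (1/n)*sum((xi-xbar)(yi-ybar))
n = 4, xbar = 32/4 = 8, ybar = 37/4 = 9.25
sum((xi-xbar)(yi-ybar)) = -51
Cov = -51 / 4 = -12.75

-12.7500


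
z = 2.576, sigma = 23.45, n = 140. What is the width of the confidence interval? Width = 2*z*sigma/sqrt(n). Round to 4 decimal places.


width = 2*z*sigma/sqrt(n)
2*z*sigma = 2 * 2.576 * 23.45 = 120.8144
sqrt(140) ≈ 11.832160
width = 120.8144 / 11.832160 ≈ 10.210680

10.2107


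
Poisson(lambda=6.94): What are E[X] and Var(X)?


E[X] = Var(X) = lambda = 6.94

6.94, 6.94


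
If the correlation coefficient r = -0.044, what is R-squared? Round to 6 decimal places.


R^2 = r^2 = (-0.044)^2 = 0.001936

0.001936


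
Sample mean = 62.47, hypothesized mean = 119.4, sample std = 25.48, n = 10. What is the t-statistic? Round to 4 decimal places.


t = (xbar - mu0) / (s/sqrt(n))
xbar - mu0 = 62.47 - 119.4 = -56.93
sqrt(10) ≈ 3.16227766
s/sqrt(n) = 25.48 / 3.16227766 ≈ 8.05748348
t = -56.93 / 8.05748348 ≈ -7.065481

-7.0655


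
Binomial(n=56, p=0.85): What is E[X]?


E[X] = n*p = 56 * 0.85 = 47.6

47.6


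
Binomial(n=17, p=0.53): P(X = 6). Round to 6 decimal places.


P = C(n,k) * p^k * (1-p)^(n-k)
C(17,6) = 12376
p^k = 0.53^6 ≈ 0.02216436
(1-p)^(n-k) = 0.47^11 ≈ 0.0002472159
P = 12376 * 0.02216436 * 0.0002472159 ≈ 0.067813

0.067813


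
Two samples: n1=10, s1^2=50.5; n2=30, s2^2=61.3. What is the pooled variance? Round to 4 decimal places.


sp^2 = ((n1-1)*s1^2 + (n2-1)*s2^2)/(n1+n2-2)
(n1-1)*s1^2 = 9 * 50.5 = 454.5
(n2-1)*s2^2 = 29 * 61.3 = 1777.7
numerator = 454.5 + 1777.7 = 2232.2
n1+n2-2 = 38
sp^2 = 2232.2 / 38 = 11161/190 ≈ 58.742105

58.7421


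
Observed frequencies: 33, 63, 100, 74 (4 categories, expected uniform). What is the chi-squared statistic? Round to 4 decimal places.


chi2 = sum((O-E)^2/E), E = total/4
total = 270, E = 270/4 = 67.5
(33 - 67.5)^2 / 67.5 = 1190.25 / 67.5 = 529/30 ≈ 17.633333
(63 - 67.5)^2 / 67.5 = 20.25 / 67.5 = 0.3
(100 - 67.5)^2 / 67.5 = 1056.25 / 67.5 = 845/54 ≈ 15.648148
(74 - 67.5)^2 / 67.5 = 42.25 / 67.5 = 169/270 ≈ 0.625926
chi2 = 4618/135 ≈ 34.207407

34.2074


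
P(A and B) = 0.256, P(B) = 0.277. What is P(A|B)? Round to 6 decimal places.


P(A|B) = P(A and B) / P(B) = 0.256 / 0.277 = 256/277 ≈ 0.92418773

0.924188


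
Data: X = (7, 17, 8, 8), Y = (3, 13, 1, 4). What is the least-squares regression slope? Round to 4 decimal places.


b = sum((xi-xbar)(yi-ybar)) / sum((xi-xbar)^2)
n = 4, xbar = 40/4 = 10, ybar = 21/4 = 5.25
Sxy = sum((xi-xbar)(yi-ybar)) = 72
Sxx = sum((xi-xbar)^2) = 66
b = Sxy / Sxx = 12/11 ≈ 1.090909

1.0909


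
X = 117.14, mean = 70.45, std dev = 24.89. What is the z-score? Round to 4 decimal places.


z = (X - mu) / sigma
X - mu = 117.14 - 70.45 = 46.69
z = 46.69 / 24.89 = 4669/2489 ≈ 1.875854

1.8759


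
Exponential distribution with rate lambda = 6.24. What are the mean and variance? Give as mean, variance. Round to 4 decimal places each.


mean = 1/lam, var = 1/lam^2
mean = 1 / 6.24 = 25/156 ≈ 0.160256
lam^2 = 6.24^2 = 38.9376
var = 1 / 38.9376 ≈ 0.025682

0.1603, 0.0257


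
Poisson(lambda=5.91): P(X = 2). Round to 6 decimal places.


P = e^(-lam) * lam^k / k!
e^(-5.91) ≈ 0.002712187
lam^k = 5.91^2 = 34.9281
k! = 2! = 2
P = 0.002712187 * 34.9281 / 2 ≈ 0.047366

0.047366


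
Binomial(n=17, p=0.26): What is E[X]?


E[X] = n*p = 17 * 0.26 = 4.42

4.42


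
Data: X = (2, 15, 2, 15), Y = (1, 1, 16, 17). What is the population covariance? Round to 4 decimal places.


Cov = (1/n)*sum((xi-xbar)(yi-ybar))
n = 4, xbar = 34/4 = 8.5, ybar = 35/4 = 8.75
sum((xi-xbar)(yi-ybar)) = 6.5
Cov = 6.5 / 4 = 1.625

1.6250


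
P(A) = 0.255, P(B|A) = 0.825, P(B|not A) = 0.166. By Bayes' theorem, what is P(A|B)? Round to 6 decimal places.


P(A|B) = P(B|A)*P(A) / P(B), P(B) = P(B|A)*P(A) + P(B|not A)*P(not A)
P(B|A)*P(A) = 0.825 * 0.255 = 0.210375
P(B|not A)*P(not A) = 0.166 * 0.745 = 0.12367
P(B) = 0.210375 + 0.12367 = 0.334045
P(A|B) = 0.210375 / 0.334045 ≈ 0.62978042

0.629780


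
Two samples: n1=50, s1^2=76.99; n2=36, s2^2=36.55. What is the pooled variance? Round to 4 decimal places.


sp^2 = ((n1-1)*s1^2 + (n2-1)*s2^2)/(n1+n2-2)
(n1-1)*s1^2 = 49 * 76.99 = 3772.51
(n2-1)*s2^2 = 35 * 36.55 = 1279.25
numerator = 3772.51 + 1279.25 = 5051.76
n1+n2-2 = 84
sp^2 = 5051.76 / 84 = 60.14

60.1400


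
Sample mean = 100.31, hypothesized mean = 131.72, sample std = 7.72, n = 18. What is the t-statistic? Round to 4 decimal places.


t = (xbar - mu0) / (s/sqrt(n))
xbar - mu0 = 100.31 - 131.72 = -31.41
sqrt(18) ≈ 4.24264069
s/sqrt(n) = 7.72 / 4.24264069 ≈ 1.81962145
t = -31.41 / 1.81962145 ≈ -17.261832

-17.2618


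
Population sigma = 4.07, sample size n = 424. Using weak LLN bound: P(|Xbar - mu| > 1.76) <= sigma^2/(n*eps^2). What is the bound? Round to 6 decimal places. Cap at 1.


bound = min(1, sigma^2/(n*eps^2))
sigma^2 = 4.07^2 = 16.5649
n*eps^2 = 424 * 1.76^2 = 424 * 3.0976 = 1313.3824
sigma^2/(n*eps^2) = 16.5649 / 1313.3824 ≈ 0.01261240

0.012612


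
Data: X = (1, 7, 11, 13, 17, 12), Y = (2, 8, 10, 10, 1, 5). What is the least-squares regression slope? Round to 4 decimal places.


b = sum((xi-xbar)(yi-ybar)) / sum((xi-xbar)^2)
n = 6, xbar = 61/6 ≈ 10.166667, ybar = 36/6 = 6
Sxy = sum((xi-xbar)(yi-ybar)) = 9
Sxx = sum((xi-xbar)^2) = 917/6 ≈ 152.833333
b = Sxy / Sxx = 54/917 ≈ 0.058888

0.0589


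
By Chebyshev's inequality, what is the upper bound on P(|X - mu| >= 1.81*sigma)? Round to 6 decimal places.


P <= 1/k^2
k^2 = 1.81^2 = 3.2761
1/k^2 = 1 / 3.2761 ≈ 0.30524099

0.305241


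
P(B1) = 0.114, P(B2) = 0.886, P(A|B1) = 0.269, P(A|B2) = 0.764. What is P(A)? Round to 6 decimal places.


P(A) = P(A|B1)*P(B1) + P(A|B2)*P(B2)
P(A|B1)*P(B1) = 0.269 * 0.114 = 0.030666
P(A|B2)*P(B2) = 0.764 * 0.886 = 0.676904
P(A) = 0.030666 + 0.676904 = 0.70757

0.707570


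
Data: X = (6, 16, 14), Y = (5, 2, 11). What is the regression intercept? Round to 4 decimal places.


a = ybar - b*xbar, where b = sum((xi-xbar)(yi-ybar)) / sum((xi-xbar)^2)
n = 3, xbar = 36/3 = 12, ybar = 18/3 = 6
Sxy = sum((xi-xbar)(yi-ybar)) = 0
Sxx = sum((xi-xbar)^2) = 56
b = Sxy / Sxx = 0
a = 6 - 0 * 12 = 6

6.0000


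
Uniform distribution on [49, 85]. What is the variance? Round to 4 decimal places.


Var = (b-a)^2 / 12
(b-a)^2 = (85 - 49)^2 = 1296
Var = 1296/12 = 108

108.0000


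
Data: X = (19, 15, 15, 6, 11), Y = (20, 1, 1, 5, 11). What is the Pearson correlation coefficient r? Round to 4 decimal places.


r = sum((xi-xbar)(yi-ybar)) / sqrt(sum((xi-xbar)^2) * sum((yi-ybar)^2))
n = 5, xbar = 66/5 = 13.2, ybar = 38/5 = 7.6
Sxy = sum((xi-xbar)(yi-ybar)) = 59.4
Sxx = sum((xi-xbar)^2) = 96.8
Syy = sum((yi-ybar)^2) = 259.2
sqrt(Sxx*Syy) = 158.4
r = Sxy / sqrt(Sxx*Syy) = 59.4 / 158.4 = 0.375

0.3750


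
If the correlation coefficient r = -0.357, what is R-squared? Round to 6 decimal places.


R^2 = r^2 = (-0.357)^2 = 0.127449

0.127449


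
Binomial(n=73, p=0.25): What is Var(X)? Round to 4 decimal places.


Var = n*p*(1-p) = 73 * 0.25 * 0.75 = 13.6875

13.6875


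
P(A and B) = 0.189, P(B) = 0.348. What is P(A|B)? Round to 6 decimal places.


P(A|B) = P(A and B) / P(B) = 0.189 / 0.348 = 63/116 ≈ 0.54310345

0.543103


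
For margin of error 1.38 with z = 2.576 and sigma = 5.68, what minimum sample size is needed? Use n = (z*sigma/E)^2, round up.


z*sigma/E = 2.576 * 5.68 / 1.38 = 3976/375 ≈ 10.602667
(z*sigma/E)^2 ≈ 112.416540
round up: n = 113

113


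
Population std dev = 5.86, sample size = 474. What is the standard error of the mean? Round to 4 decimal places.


SE = sigma / sqrt(n)
sqrt(474) ≈ 21.771541
SE = 5.86 / 21.771541 ≈ 0.269159

0.2692


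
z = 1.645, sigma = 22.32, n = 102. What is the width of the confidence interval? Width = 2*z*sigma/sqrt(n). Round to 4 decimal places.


width = 2*z*sigma/sqrt(n)
2*z*sigma = 2 * 1.645 * 22.32 = 73.4328
sqrt(102) ≈ 10.099505
width = 73.4328 / 10.099505 ≈ 7.270931

7.2709


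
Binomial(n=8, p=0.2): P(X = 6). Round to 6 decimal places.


P = C(n,k) * p^k * (1-p)^(n-k)
C(8,6) = 28
p^k = 0.2^6 = 0.000064
(1-p)^(n-k) = 0.8^2 = 0.64
P = 28 * 0.000064 * 0.64 ≈ 0.001147

0.001147


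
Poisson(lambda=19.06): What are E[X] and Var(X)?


E[X] = Var(X) = lambda = 19.06

19.06, 19.06


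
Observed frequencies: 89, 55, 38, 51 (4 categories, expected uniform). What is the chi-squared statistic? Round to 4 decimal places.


chi2 = sum((O-E)^2/E), E = total/4
total = 233, E = 233/4 = 58.25
(89 - 58.25)^2 / 58.25 = 945.5625 / 58.25 = 15129/932 ≈ 16.232833
(55 - 58.25)^2 / 58.25 = 10.5625 / 58.25 = 169/932 ≈ 0.181330
(38 - 58.25)^2 / 58.25 = 410.0625 / 58.25 = 6561/932 ≈ 7.039700
(51 - 58.25)^2 / 58.25 = 52.5625 / 58.25 = 841/932 ≈ 0.902361
chi2 = 5675/233 ≈ 24.356223

24.3562


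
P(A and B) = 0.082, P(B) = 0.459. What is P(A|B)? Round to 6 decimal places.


P(A|B) = P(A and B) / P(B) = 0.082 / 0.459 = 82/459 ≈ 0.17864924

0.178649


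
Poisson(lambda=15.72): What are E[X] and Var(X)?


E[X] = Var(X) = lambda = 15.72

15.72, 15.72


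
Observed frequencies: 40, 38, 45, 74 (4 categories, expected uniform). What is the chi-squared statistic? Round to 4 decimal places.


chi2 = sum((O-E)^2/E), E = total/4
total = 197, E = 197/4 = 49.25
(40 - 49.25)^2 / 49.25 = 85.5625 / 49.25 = 1369/788 ≈ 1.737310
(38 - 49.25)^2 / 49.25 = 126.5625 / 49.25 = 2025/788 ≈ 2.569797
(45 - 49.25)^2 / 49.25 = 18.0625 / 49.25 = 289/788 ≈ 0.366751
(74 - 49.25)^2 / 49.25 = 612.5625 / 49.25 = 9801/788 ≈ 12.437817
chi2 = 3371/197 ≈ 17.111675

17.1117
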